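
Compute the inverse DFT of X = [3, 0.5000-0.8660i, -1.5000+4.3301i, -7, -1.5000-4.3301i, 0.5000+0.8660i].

x[n] = (1/6) Σ(k=0 to 5) X[k] · e^(2πikn/6)

Computing each x[n]:
x[0] = -1
x[1] = 1
x[2] = 1
x[3] = 1
x[4] = -2
x[5] = 3

x = [-1, 1, 1, 1, -2, 3]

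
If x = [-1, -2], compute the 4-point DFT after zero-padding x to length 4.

Original 2-point DFT: [-3, 1]
Zero-padded 4-point DFT provides frequency interpolation.

DFT_4([x, 0, ...]) = [-3, -1+2i, 1, -1-2i]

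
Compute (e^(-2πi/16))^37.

Since ω_16^16 = 1, powers reduce modulo 16.
37 mod 16 = 5
So ω_16^37 = ω_16^5 = e^(-2πi·5/16)

ω_16^37 = ω_16^5 = -0.3827-0.9239i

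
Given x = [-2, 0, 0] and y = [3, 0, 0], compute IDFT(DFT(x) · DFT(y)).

(x ⊛ y)[n] = Σ(m=0 to 2) x[m] · y[(n-m) mod 3]

Computing each output sample:
(x ⊛ y)[0] = -6
(x ⊛ y)[1] = 0
(x ⊛ y)[2] = 0

x ⊛ y = [-6, 0, 0]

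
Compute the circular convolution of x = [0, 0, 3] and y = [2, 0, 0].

(x ⊛ y)[n] = Σ(m=0 to 2) x[m] · y[(n-m) mod 3]

Computing each output sample:
(x ⊛ y)[0] = 0
(x ⊛ y)[1] = 0
(x ⊛ y)[2] = 6

x ⊛ y = [0, 0, 6]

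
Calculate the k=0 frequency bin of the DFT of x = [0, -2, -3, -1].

X[0] = Σ(n=0 to 3) x[n] · ω_4^0 = Σ x[n]
= (0) + (-2) + (-3) + (-1)

X[0] = -6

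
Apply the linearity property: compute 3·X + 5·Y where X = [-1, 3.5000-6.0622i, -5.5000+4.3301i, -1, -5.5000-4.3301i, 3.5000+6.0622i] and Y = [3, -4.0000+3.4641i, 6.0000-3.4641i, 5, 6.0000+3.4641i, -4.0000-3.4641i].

By linearity: DFT(3x + 5y) = 3·DFT(x) + 5·DFT(y)
= 3·[-1, 3.5000-6.0622i, -5.5000+4.3301i, -1, -5.5000-4.3301i, 3.5000+6.0622i] + 5·[3, -4.0000+3.4641i, 6.0000-3.4641i, 5, 6.0000+3.4641i, -4.0000-3.4641i]

Computing element-wise:
Z[0] = 3·(-1) + 5·(3) = 12
Z[1] = 3·(3.5000-6.0622i) + 5·(-4.0000+3.4641i) = -9.5000-0.8661i
Z[2] = 3·(-5.5000+4.3301i) + 5·(6.0000-3.4641i) = 13.5000-4.3302i
Z[3] = 3·(-1) + 5·(5) = 22
Z[4] = 3·(-5.5000-4.3301i) + 5·(6.0000+3.4641i) = 13.5000+4.3302i
Z[5] = 3·(3.5000+6.0622i) + 5·(-4.0000-3.4641i) = -9.5000+0.8661i

DFT(3x + 5y) = 3·X + 5·Y = [12, -9.5000-0.8661i, 13.5000-4.3302i, 22, 13.5000+4.3302i, -9.5000+0.8661i]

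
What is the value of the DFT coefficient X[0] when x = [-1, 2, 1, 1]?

X[0] = Σ(n=0 to 3) x[n] · ω_4^0 = Σ x[n]
= (-1) + (2) + (1) + (1)

X[0] = 3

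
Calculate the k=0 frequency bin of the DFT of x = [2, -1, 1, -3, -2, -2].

X[0] = Σ(n=0 to 5) x[n] · ω_6^0 = Σ x[n]
= (2) + (-1) + (1) + (-3) + (-2) + (-2)

X[0] = -5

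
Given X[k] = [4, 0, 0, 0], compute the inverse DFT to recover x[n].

x[n] = (1/4) Σ(k=0 to 3) X[k] · e^(2πikn/4)

Computing each x[n]:
x[0] = 1
x[1] = 1
x[2] = 1
x[3] = 1

x = [1, 1, 1, 1]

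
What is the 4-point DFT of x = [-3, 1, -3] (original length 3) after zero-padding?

Original 3-point DFT: [-5, -2.0000-3.4641i, -2.0000+3.4641i]
Zero-padded 4-point DFT provides frequency interpolation.

DFT_4([x, 0, ...]) = [-5, -1i, -7, 1i]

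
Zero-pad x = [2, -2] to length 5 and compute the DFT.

Original 2-point DFT: [0, 4]
Zero-padded 5-point DFT provides frequency interpolation.

DFT_5([x, 0, ...]) = [0, 1.3820+1.9021i, 3.6180+1.1756i, 3.6180-1.1756i, 1.3820-1.9021i]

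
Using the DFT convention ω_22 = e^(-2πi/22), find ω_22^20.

ω_22^20 = e^(-2πi·20/22)
= cos(-2π·20/22) + i·sin(-2π·20/22)
= cos(-40π/22) + i·sin(-40π/22)

ω_22^20 = cos(-40π/22) + i·sin(-40π/22) = 0.8413+0.5406i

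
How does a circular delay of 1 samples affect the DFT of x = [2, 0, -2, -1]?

Time shift by 1: X_shifted[k] = ω_4^(1k) · X[k]
Shifted x = [-1, 2, 0, -2]

DFT(x[n-1]) = [-1, -1-4i, -1, -1+4i]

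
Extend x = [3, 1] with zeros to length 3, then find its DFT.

Original 2-point DFT: [4, 2]
Zero-padded 3-point DFT provides frequency interpolation.

DFT_3([x, 0, ...]) = [4, 2.5000-0.8660i, 2.5000+0.8660i]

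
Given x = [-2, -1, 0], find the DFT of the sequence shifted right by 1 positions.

Time shift by 1: X_shifted[k] = ω_3^(1k) · X[k]
Shifted x = [0, -2, -1]

DFT(x[n-1]) = [-3, 1.5000+0.8660i, 1.5000-0.8660i]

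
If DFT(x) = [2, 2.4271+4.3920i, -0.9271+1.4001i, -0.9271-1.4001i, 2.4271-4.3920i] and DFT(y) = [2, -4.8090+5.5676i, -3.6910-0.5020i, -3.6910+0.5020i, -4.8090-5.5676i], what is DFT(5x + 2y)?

By linearity: DFT(5x + 2y) = 5·DFT(x) + 2·DFT(y)
= 5·[2, 2.4271+4.3920i, -0.9271+1.4001i, -0.9271-1.4001i, 2.4271-4.3920i] + 2·[2, -4.8090+5.5676i, -3.6910-0.5020i, -3.6910+0.5020i, -4.8090-5.5676i]

Computing element-wise:
Z[0] = 5·(2) + 2·(2) = 14
Z[1] = 5·(2.4271+4.3920i) + 2·(-4.8090+5.5676i) = 2.5175+33.0952i
Z[2] = 5·(-0.9271+1.4001i) + 2·(-3.6910-0.5020i) = -12.0175+5.9965i
Z[3] = 5·(-0.9271-1.4001i) + 2·(-3.6910+0.5020i) = -12.0175-5.9965i
Z[4] = 5·(2.4271-4.3920i) + 2·(-4.8090-5.5676i) = 2.5175-33.0952i

DFT(5x + 2y) = 5·X + 2·Y = [14, 2.5175+33.0952i, -12.0175+5.9965i, -12.0175-5.9965i, 2.5175-33.0952i]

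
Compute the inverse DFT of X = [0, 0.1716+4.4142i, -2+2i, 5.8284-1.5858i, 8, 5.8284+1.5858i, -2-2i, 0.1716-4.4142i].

x[n] = (1/8) Σ(k=0 to 7) X[k] · e^(2πikn/8)

Computing each x[n]:
x[0] = 2
x[1] = -3
x[2] = 0
x[3] = 0
x[4] = -1
x[5] = 0
x[6] = 3
x[7] = -1

x = [2, -3, 0, 0, -1, 0, 3, -1]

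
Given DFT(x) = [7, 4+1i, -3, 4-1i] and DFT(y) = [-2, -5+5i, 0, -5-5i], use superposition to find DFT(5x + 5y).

By linearity: DFT(5x + 5y) = 5·DFT(x) + 5·DFT(y)
= 5·[7, 4+1i, -3, 4-1i] + 5·[-2, -5+5i, 0, -5-5i]

Computing element-wise:
Z[0] = 5·(7) + 5·(-2) = 25
Z[1] = 5·(4+1i) + 5·(-5+5i) = -5+30i
Z[2] = 5·(-3) + 5·(0) = -15
Z[3] = 5·(4-1i) + 5·(-5-5i) = -5-30i

DFT(5x + 5y) = 5·X + 5·Y = [25, -5+30i, -15, -5-30i]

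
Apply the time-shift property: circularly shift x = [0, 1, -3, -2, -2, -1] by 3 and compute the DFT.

Time shift by 3: X_shifted[k] = ω_6^(3k) · X[k]
Shifted x = [-2, -2, -1, 0, 1, -3]

DFT(x[n-3]) = [-7, -4.5000+0.8660i, 0.5000-2.5981i, 3, 0.5000+2.5981i, -4.5000-0.8660i]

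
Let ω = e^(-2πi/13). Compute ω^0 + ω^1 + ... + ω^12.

Sum of all nth roots of unity equals 0 for n > 1 (geometric series with r ≠ 1).

0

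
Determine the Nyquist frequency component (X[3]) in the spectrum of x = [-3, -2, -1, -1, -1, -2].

X[3] = Σ(n=0 to 5) x[n] · ω_6^(3n) where ω_6 = e^(-2πi/6)
= (-3)·ω_6^0 + (-2)·ω_6^3 + (-1)·ω_6^6 + (-1)·ω_6^9 + (-1)·ω_6^12 + (-2)·ω_6^15

X[3] = 0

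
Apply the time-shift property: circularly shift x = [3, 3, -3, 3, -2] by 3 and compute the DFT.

Time shift by 3: X_shifted[k] = ω_5^(3k) · X[k]
Shifted x = [-3, 3, -2, 3, 3]

DFT(x[n-3]) = [4, -1.9549+2.9389i, -7.5451-4.7553i, -7.5451+4.7553i, -1.9549-2.9389i]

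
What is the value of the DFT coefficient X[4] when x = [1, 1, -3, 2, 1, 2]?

X[4] = Σ(n=0 to 5) x[n] · ω_6^(4n) where ω_6 = e^(-2πi/6)
= (1)·ω_6^0 + (1)·ω_6^4 + (-3)·ω_6^8 + (2)·ω_6^12 + (1)·ω_6^16 + (2)·ω_6^20

X[4] = 2.5000+2.5981i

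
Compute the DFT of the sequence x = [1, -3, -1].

X[k] = Σ(n=0 to 2) x[n] · ω_3^(nk)
where ω_3 = e^(-2πi/3)

Computing each X[k]:
X[0] = -3
X[1] = 3.0000+1.7321i
X[2] = 3.0000-1.7321i

X = [-3, 3.0000+1.7321i, 3.0000-1.7321i]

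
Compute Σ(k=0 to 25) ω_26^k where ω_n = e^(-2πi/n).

Sum of all nth roots of unity equals 0 for n > 1 (geometric series with r ≠ 1).

0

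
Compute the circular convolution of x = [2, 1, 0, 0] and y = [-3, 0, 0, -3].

(x ⊛ y)[n] = Σ(m=0 to 3) x[m] · y[(n-m) mod 4]

Computing each output sample:
(x ⊛ y)[0] = -9
(x ⊛ y)[1] = -3
(x ⊛ y)[2] = 0
(x ⊛ y)[3] = -6

x ⊛ y = [-9, -3, 0, -6]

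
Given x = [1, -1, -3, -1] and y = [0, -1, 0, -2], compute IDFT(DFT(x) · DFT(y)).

(x ⊛ y)[n] = Σ(m=0 to 3) x[m] · y[(n-m) mod 4]

Computing each output sample:
(x ⊛ y)[0] = 3
(x ⊛ y)[1] = 5
(x ⊛ y)[2] = 3
(x ⊛ y)[3] = 1

x ⊛ y = [3, 5, 3, 1]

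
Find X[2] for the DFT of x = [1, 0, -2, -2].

X[2] = Σ(n=0 to 3) x[n] · ω_4^(2n) where ω_4 = e^(-2πi/4)
= (1)·ω_4^0 + (0)·ω_4^2 + (-2)·ω_4^4 + (-2)·ω_4^6

X[2] = 1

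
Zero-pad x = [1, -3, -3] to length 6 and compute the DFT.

Original 3-point DFT: [-5, 4, 4]
Zero-padded 6-point DFT provides frequency interpolation.

DFT_6([x, 0, ...]) = [-5, 1.0000+5.1962i, 4, 1, 4, 1.0000-5.1962i]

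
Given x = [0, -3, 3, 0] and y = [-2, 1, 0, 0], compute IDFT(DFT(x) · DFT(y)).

(x ⊛ y)[n] = Σ(m=0 to 3) x[m] · y[(n-m) mod 4]

Computing each output sample:
(x ⊛ y)[0] = 0
(x ⊛ y)[1] = 6
(x ⊛ y)[2] = -9
(x ⊛ y)[3] = 3

x ⊛ y = [0, 6, -9, 3]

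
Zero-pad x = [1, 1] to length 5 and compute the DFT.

Original 2-point DFT: [2, 0]
Zero-padded 5-point DFT provides frequency interpolation.

DFT_5([x, 0, ...]) = [2, 1.3090-0.9511i, 0.1910-0.5878i, 0.1910+0.5878i, 1.3090+0.9511i]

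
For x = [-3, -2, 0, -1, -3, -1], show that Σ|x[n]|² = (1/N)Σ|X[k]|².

Time domain:
Σ|x[n]|² = |-3|² + |-2|² + |0|² + |-1|² + |-3|² + |-1|² = 24.0000

Frequency domain:
(1/6)Σ|X[k]|² = (1/6)(|-10|² + |-2.0000-1.7321i|² + |-1.0000+3.4641i|² + |-2|² + |-1.0000-3.4641i|² + |-2.0000+1.7321i|²) = (1/6)·144.0000 = 24.0000

Both sides agree, confirming Parseval's theorem.

Σ|x[n]|² = (1/N)Σ|X[k]|² = 24.0000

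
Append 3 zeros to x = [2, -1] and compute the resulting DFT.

Original 2-point DFT: [1, 3]
Zero-padded 5-point DFT provides frequency interpolation.

DFT_5([x, 0, ...]) = [1, 1.6910+0.9511i, 2.8090+0.5878i, 2.8090-0.5878i, 1.6910-0.9511i]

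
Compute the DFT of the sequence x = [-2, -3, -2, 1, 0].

X[k] = Σ(n=0 to 4) x[n] · ω_5^(nk)
where ω_5 = e^(-2πi/5)

Computing each X[k]:
X[0] = -6
X[1] = -2.1180+4.6165i
X[2] = 0.1180-1.0898i
X[3] = 0.1180+1.0898i
X[4] = -2.1180-4.6165i

X = [-6, -2.1180+4.6165i, 0.1180-1.0898i, 0.1180+1.0898i, -2.1180-4.6165i]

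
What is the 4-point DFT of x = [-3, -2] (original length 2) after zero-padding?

Original 2-point DFT: [-5, -1]
Zero-padded 4-point DFT provides frequency interpolation.

DFT_4([x, 0, ...]) = [-5, -3+2i, -1, -3-2i]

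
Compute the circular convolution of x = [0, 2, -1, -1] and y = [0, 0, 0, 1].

(x ⊛ y)[n] = Σ(m=0 to 3) x[m] · y[(n-m) mod 4]

Computing each output sample:
(x ⊛ y)[0] = 2
(x ⊛ y)[1] = -1
(x ⊛ y)[2] = -1
(x ⊛ y)[3] = 0

x ⊛ y = [2, -1, -1, 0]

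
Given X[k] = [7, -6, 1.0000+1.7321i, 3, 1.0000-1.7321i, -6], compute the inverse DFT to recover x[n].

x[n] = (1/6) Σ(k=0 to 5) X[k] · e^(2πikn/6)

Computing each x[n]:
x[0] = 0
x[1] = -1
x[2] = 3
x[3] = 3
x[4] = 2
x[5] = 0

x = [0, -1, 3, 3, 2, 0]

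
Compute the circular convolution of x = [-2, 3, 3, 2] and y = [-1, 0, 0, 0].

(x ⊛ y)[n] = Σ(m=0 to 3) x[m] · y[(n-m) mod 4]

Computing each output sample:
(x ⊛ y)[0] = 2
(x ⊛ y)[1] = -3
(x ⊛ y)[2] = -3
(x ⊛ y)[3] = -2

x ⊛ y = [2, -3, -3, -2]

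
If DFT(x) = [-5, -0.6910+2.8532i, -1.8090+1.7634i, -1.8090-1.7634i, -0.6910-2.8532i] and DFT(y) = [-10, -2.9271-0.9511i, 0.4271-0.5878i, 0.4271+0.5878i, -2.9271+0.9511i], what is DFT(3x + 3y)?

By linearity: DFT(3x + 3y) = 3·DFT(x) + 3·DFT(y)
= 3·[-5, -0.6910+2.8532i, -1.8090+1.7634i, -1.8090-1.7634i, -0.6910-2.8532i] + 3·[-10, -2.9271-0.9511i, 0.4271-0.5878i, 0.4271+0.5878i, -2.9271+0.9511i]

Computing element-wise:
Z[0] = 3·(-5) + 3·(-10) = -45
Z[1] = 3·(-0.6910+2.8532i) + 3·(-2.9271-0.9511i) = -10.8543+5.7063i
Z[2] = 3·(-1.8090+1.7634i) + 3·(0.4271-0.5878i) = -4.1457+3.5268i
Z[3] = 3·(-1.8090-1.7634i) + 3·(0.4271+0.5878i) = -4.1457-3.5268i
Z[4] = 3·(-0.6910-2.8532i) + 3·(-2.9271+0.9511i) = -10.8543-5.7063i

DFT(3x + 3y) = 3·X + 3·Y = [-45, -10.8543+5.7063i, -4.1457+3.5268i, -4.1457-3.5268i, -10.8543-5.7063i]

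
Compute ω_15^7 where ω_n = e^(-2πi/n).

ω_15^7 = e^(-2πi·7/15)
= cos(-2π·7/15) + i·sin(-2π·7/15)
= cos(-14π/15) + i·sin(-14π/15)

ω_15^7 = cos(-14π/15) + i·sin(-14π/15) = -0.9781-0.2079i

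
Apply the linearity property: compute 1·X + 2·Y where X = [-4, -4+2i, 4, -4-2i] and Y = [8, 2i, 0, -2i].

By linearity: DFT(1x + 2y) = 1·DFT(x) + 2·DFT(y)
= 1·[-4, -4+2i, 4, -4-2i] + 2·[8, 2i, 0, -2i]

Computing element-wise:
Z[0] = 1·(-4) + 2·(8) = 12
Z[1] = 1·(-4+2i) + 2·(2i) = -4+6i
Z[2] = 1·(4) + 2·(0) = 4
Z[3] = 1·(-4-2i) + 2·(-2i) = -4-6i

DFT(1x + 2y) = 1·X + 2·Y = [12, -4+6i, 4, -4-6i]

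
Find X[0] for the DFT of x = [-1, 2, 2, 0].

X[0] = Σ(n=0 to 3) x[n] · ω_4^0 = Σ x[n]
= (-1) + (2) + (2) + (0)

X[0] = 3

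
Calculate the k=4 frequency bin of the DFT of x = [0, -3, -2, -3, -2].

X[4] = Σ(n=0 to 4) x[n] · ω_5^(4n) where ω_5 = e^(-2πi/5)
= (0)·ω_5^0 + (-3)·ω_5^4 + (-2)·ω_5^8 + (-3)·ω_5^12 + (-2)·ω_5^16

X[4] = 2.5000-0.3633i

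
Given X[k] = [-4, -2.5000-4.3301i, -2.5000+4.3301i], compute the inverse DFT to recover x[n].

x[n] = (1/3) Σ(k=0 to 2) X[k] · e^(2πikn/3)

Computing each x[n]:
x[0] = -3
x[1] = 2
x[2] = -3

x = [-3, 2, -3]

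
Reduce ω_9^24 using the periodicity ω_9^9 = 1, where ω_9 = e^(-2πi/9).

Since ω_9^9 = 1, powers reduce modulo 9.
24 mod 9 = 6
So ω_9^24 = ω_9^6 = e^(-2πi·6/9)

ω_9^24 = ω_9^6 = -0.5000+0.8660i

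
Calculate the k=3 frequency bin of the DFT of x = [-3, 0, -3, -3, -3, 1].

X[3] = Σ(n=0 to 5) x[n] · ω_6^(3n) where ω_6 = e^(-2πi/6)
= (-3)·ω_6^0 + (0)·ω_6^3 + (-3)·ω_6^6 + (-3)·ω_6^9 + (-3)·ω_6^12 + (1)·ω_6^15

X[3] = -7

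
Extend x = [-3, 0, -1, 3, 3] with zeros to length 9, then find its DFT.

Original 5-point DFT: [2, -3.6910+5.2043i, -4.8090-2.0409i, -4.8090+2.0409i, -3.6910-5.2043i]
Zero-padded 9-point DFT provides frequency interpolation.

DFT_9([x, 0, ...]) = [2, -7.4927-2.6393i, -1.2622+4.8685i, -1.0000-3.4641i, -4.7451-0.2864i, -4.7451+0.2864i, -1.0000+3.4641i, -1.2622-4.8685i, -7.4927+2.6393i]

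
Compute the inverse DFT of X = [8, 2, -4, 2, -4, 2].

x[n] = (1/6) Σ(k=0 to 5) X[k] · e^(2πikn/6)

Computing each x[n]:
x[0] = 1
x[1] = 2
x[2] = 2
x[3] = -1
x[4] = 2
x[5] = 2

x = [1, 2, 2, -1, 2, 2]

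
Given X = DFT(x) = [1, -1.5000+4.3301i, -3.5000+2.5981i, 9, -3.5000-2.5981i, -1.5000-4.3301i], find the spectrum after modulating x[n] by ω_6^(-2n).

Modulation property: DFT(ω_6^(-2n)·x[n]) = X[(k-2) mod 6], so circularly shift X by 2 positions.

X[k-2] = [-3.5000-2.5981i, -1.5000-4.3301i, 1, -1.5000+4.3301i, -3.5000+2.5981i, 9]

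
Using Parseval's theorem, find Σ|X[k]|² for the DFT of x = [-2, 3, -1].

Parseval: Σ|x[n]|² = (1/N)Σ|X[k]|², so Σ|X[k]|² = N·Σ|x[n]|² = 3·14.0000

Σ|X[k]|² = N·Σ|x[n]|² = 3·14.0000 = 42.0000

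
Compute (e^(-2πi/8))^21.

Since ω_8^8 = 1, powers reduce modulo 8.
21 mod 8 = 5
So ω_8^21 = ω_8^5 = e^(-2πi·5/8)

ω_8^21 = ω_8^5 = -0.7071+0.7071i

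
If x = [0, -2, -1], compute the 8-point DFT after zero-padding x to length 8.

Original 3-point DFT: [-3, 1.5000+0.8660i, 1.5000-0.8660i]
Zero-padded 8-point DFT provides frequency interpolation.

DFT_8([x, 0, ...]) = [-3, -1.4142+2.4142i, 1+2i, 1.4142+0.4142i, 1, 1.4142-0.4142i, 1-2i, -1.4142-2.4142i]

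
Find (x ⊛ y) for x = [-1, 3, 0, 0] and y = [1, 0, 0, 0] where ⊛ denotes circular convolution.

(x ⊛ y)[n] = Σ(m=0 to 3) x[m] · y[(n-m) mod 4]

Computing each output sample:
(x ⊛ y)[0] = -1
(x ⊛ y)[1] = 3
(x ⊛ y)[2] = 0
(x ⊛ y)[3] = 0

x ⊛ y = [-1, 3, 0, 0]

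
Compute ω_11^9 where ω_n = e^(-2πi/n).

ω_11^9 = e^(-2πi·9/11)
= cos(-2π·9/11) + i·sin(-2π·9/11)
= cos(-18π/11) + i·sin(-18π/11)

ω_11^9 = cos(-18π/11) + i·sin(-18π/11) = 0.4154+0.9096i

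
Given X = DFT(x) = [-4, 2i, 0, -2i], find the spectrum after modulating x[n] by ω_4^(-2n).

Modulation property: DFT(ω_4^(-2n)·x[n]) = X[(k-2) mod 4], so circularly shift X by 2 positions.

X[k-2] = [0, -2i, -4, 2i]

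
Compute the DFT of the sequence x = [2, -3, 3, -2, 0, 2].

X[k] = Σ(n=0 to 5) x[n] · ω_6^(nk)
where ω_6 = e^(-2πi/6)

Computing each X[k]:
X[0] = 2
X[1] = 2.0000+1.7321i
X[2] = -1.0000+6.9282i
X[3] = 8
X[4] = -1.0000-6.9282i
X[5] = 2.0000-1.7321i

X = [2, 2.0000+1.7321i, -1.0000+6.9282i, 8, -1.0000-6.9282i, 2.0000-1.7321i]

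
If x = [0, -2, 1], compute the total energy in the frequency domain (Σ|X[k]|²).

Parseval: Σ|x[n]|² = (1/N)Σ|X[k]|², so Σ|X[k]|² = N·Σ|x[n]|² = 3·5.0000

Σ|X[k]|² = N·Σ|x[n]|² = 3·5.0000 = 15.0000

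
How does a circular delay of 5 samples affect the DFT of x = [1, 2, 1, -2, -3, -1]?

Time shift by 5: X_shifted[k] = ω_6^(5k) · X[k]
Shifted x = [2, 1, -2, -3, -1, 1]

DFT(x[n-5]) = [-2, 7.5000+0.8660i, -0.5000-0.8660i, 0, -0.5000+0.8660i, 7.5000-0.8660i]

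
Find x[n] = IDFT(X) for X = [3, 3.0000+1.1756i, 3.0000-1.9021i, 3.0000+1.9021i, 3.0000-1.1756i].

x[n] = (1/5) Σ(k=0 to 4) X[k] · e^(2πikn/5)

Computing each x[n]:
x[0] = 3
x[1] = 0
x[2] = -1
x[3] = 1
x[4] = 0

x = [3, 0, -1, 1, 0]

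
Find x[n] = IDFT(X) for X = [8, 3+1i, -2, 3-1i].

x[n] = (1/4) Σ(k=0 to 3) X[k] · e^(2πikn/4)

Computing each x[n]:
x[0] = 3
x[1] = 2
x[2] = 0
x[3] = 3

x = [3, 2, 0, 3]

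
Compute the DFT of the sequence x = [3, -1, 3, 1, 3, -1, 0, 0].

X[k] = Σ(n=0 to 7) x[n] · ω_8^(nk)
where ω_8 = e^(-2πi/8)

Computing each X[k]:
X[0] = 8
X[1] = -0.7071-3.7071i
X[2] = 3+3i
X[3] = 0.7071+2.2929i
X[4] = 10
X[5] = 0.7071-2.2929i
X[6] = 3-3i
X[7] = -0.7071+3.7071i

X = [8, -0.7071-3.7071i, 3+3i, 0.7071+2.2929i, 10, 0.7071-2.2929i, 3-3i, -0.7071+3.7071i]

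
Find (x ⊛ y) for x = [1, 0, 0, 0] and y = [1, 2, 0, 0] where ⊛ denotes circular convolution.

(x ⊛ y)[n] = Σ(m=0 to 3) x[m] · y[(n-m) mod 4]

Computing each output sample:
(x ⊛ y)[0] = 1
(x ⊛ y)[1] = 2
(x ⊛ y)[2] = 0
(x ⊛ y)[3] = 0

x ⊛ y = [1, 2, 0, 0]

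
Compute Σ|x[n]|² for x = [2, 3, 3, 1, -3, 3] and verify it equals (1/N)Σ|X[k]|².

Time domain:
Σ|x[n]|² = |2|² + |3|² + |3|² + |1|² + |-3|² + |3|² = 41.0000

Frequency domain:
(1/6)Σ|X[k]|² = (1/6)(|9|² + |4.0000-5.1962i|² + |5.1962i|² + |-5|² + |-5.1962i|² + |4.0000+5.1962i|²) = (1/6)·246.0000 = 41.0000

Both sides agree, confirming Parseval's theorem.

Σ|x[n]|² = (1/N)Σ|X[k]|² = 41.0000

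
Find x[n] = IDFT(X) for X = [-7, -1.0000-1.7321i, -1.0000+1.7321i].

x[n] = (1/3) Σ(k=0 to 2) X[k] · e^(2πikn/3)

Computing each x[n]:
x[0] = -3
x[1] = -1
x[2] = -3

x = [-3, -1, -3]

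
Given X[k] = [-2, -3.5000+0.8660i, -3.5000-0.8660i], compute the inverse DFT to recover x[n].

x[n] = (1/3) Σ(k=0 to 2) X[k] · e^(2πikn/3)

Computing each x[n]:
x[0] = -3
x[1] = 0
x[2] = 1

x = [-3, 0, 1]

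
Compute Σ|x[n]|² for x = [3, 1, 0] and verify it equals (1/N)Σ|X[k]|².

Time domain:
Σ|x[n]|² = |3|² + |1|² + |0|² = 10.0000

Frequency domain:
(1/3)Σ|X[k]|² = (1/3)(|4|² + |2.5000-0.8660i|² + |2.5000+0.8660i|²) = (1/3)·30.0000 = 10.0000

Both sides agree, confirming Parseval's theorem.

Σ|x[n]|² = (1/N)Σ|X[k]|² = 10.0000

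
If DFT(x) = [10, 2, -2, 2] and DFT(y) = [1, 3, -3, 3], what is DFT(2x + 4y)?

By linearity: DFT(2x + 4y) = 2·DFT(x) + 4·DFT(y)
= 2·[10, 2, -2, 2] + 4·[1, 3, -3, 3]

Computing element-wise:
Z[0] = 2·(10) + 4·(1) = 24
Z[1] = 2·(2) + 4·(3) = 16
Z[2] = 2·(-2) + 4·(-3) = -16
Z[3] = 2·(2) + 4·(3) = 16

DFT(2x + 4y) = 2·X + 4·Y = [24, 16, -16, 16]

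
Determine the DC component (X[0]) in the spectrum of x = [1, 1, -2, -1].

X[0] = Σ(n=0 to 3) x[n] · ω_4^0 = Σ x[n]
= (1) + (1) + (-2) + (-1)

X[0] = -1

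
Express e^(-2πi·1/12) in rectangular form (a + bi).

ω_12^1 = e^(-2πi·1/12)
= cos(-2π·1/12) + i·sin(-2π·1/12)
= cos(-2π/12) + i·sin(-2π/12)

ω_12^1 = cos(-2π/12) + i·sin(-2π/12) = 0.8660-0.5000i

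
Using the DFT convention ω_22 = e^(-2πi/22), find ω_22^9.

ω_22^9 = e^(-2πi·9/22)
= cos(-2π·9/22) + i·sin(-2π·9/22)
= cos(-18π/22) + i·sin(-18π/22)

ω_22^9 = cos(-18π/22) + i·sin(-18π/22) = -0.8413-0.5406i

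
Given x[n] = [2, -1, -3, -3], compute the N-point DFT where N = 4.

X[k] = Σ(n=0 to 3) x[n] · ω_4^(nk)
where ω_4 = e^(-2πi/4)

Computing each X[k]:
X[0] = -5
X[1] = 5-2i
X[2] = 3
X[3] = 5+2i

X = [-5, 5-2i, 3, 5+2i]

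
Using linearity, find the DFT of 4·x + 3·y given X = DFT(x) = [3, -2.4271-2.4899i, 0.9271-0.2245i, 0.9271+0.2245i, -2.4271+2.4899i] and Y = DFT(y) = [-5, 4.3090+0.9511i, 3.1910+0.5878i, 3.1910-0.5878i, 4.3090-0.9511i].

By linearity: DFT(4x + 3y) = 4·DFT(x) + 3·DFT(y)
= 4·[3, -2.4271-2.4899i, 0.9271-0.2245i, 0.9271+0.2245i, -2.4271+2.4899i] + 3·[-5, 4.3090+0.9511i, 3.1910+0.5878i, 3.1910-0.5878i, 4.3090-0.9511i]

Computing element-wise:
Z[0] = 4·(3) + 3·(-5) = -3
Z[1] = 4·(-2.4271-2.4899i) + 3·(4.3090+0.9511i) = 3.2186-7.1063i
Z[2] = 4·(0.9271-0.2245i) + 3·(3.1910+0.5878i) = 13.2814+0.8654i
Z[3] = 4·(0.9271+0.2245i) + 3·(3.1910-0.5878i) = 13.2814-0.8654i
Z[4] = 4·(-2.4271+2.4899i) + 3·(4.3090-0.9511i) = 3.2186+7.1063i

DFT(4x + 3y) = 4·X + 3·Y = [-3, 3.2186-7.1063i, 13.2814+0.8654i, 13.2814-0.8654i, 3.2186+7.1063i]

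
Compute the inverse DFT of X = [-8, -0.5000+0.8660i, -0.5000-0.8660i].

x[n] = (1/3) Σ(k=0 to 2) X[k] · e^(2πikn/3)

Computing each x[n]:
x[0] = -3
x[1] = -3
x[2] = -2

x = [-3, -3, -2]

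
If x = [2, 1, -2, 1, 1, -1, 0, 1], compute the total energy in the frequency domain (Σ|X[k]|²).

Parseval: Σ|x[n]|² = (1/N)Σ|X[k]|², so Σ|X[k]|² = N·Σ|x[n]|² = 8·13.0000

Σ|X[k]|² = N·Σ|x[n]|² = 8·13.0000 = 104.0000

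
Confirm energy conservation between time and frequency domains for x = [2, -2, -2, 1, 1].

Time domain:
Σ|x[n]|² = |2|² + |-2|² + |-2|² + |1|² + |1|² = 14.0000

Frequency domain:
(1/5)Σ|X[k]|² = (1/5)(|0|² + |2.5000+4.6165i|² + |2.5000-1.0898i|² + |2.5000+1.0898i|² + |2.5000-4.6165i|²) = (1/5)·70.0000 = 14.0000

Both sides agree, confirming Parseval's theorem.

Σ|x[n]|² = (1/N)Σ|X[k]|² = 14.0000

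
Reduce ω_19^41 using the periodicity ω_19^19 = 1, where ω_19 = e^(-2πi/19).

Since ω_19^19 = 1, powers reduce modulo 19.
41 mod 19 = 3
So ω_19^41 = ω_19^3 = e^(-2πi·3/19)

ω_19^41 = ω_19^3 = 0.5469-0.8372i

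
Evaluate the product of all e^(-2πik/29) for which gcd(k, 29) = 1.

The primitive 29th roots of unity are ω_29^k for k coprime to 29: k ∈ {1, 2, 3, 4, 5, 6, 7, 8, 9, 10, 11, 12, 13, 14, 15, 16, 17, 18, 19, 20, 21, 22, 23, 24, 25, 26, 27, 28}
Their product equals the constant term of the cyclotomic polynomial Φ_29(x) up to sign.
For n ≥ 3, the product of all primitive nth roots of unity is 1. (For n=1 it is 1; for n=2 it is -1.)

1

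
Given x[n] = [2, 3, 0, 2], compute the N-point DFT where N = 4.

X[k] = Σ(n=0 to 3) x[n] · ω_4^(nk)
where ω_4 = e^(-2πi/4)

Computing each X[k]:
X[0] = 7
X[1] = 2-1i
X[2] = -3
X[3] = 2+1i

X = [7, 2-1i, -3, 2+1i]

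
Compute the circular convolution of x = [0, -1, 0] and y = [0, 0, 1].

(x ⊛ y)[n] = Σ(m=0 to 2) x[m] · y[(n-m) mod 3]

Computing each output sample:
(x ⊛ y)[0] = -1
(x ⊛ y)[1] = 0
(x ⊛ y)[2] = 0

x ⊛ y = [-1, 0, 0]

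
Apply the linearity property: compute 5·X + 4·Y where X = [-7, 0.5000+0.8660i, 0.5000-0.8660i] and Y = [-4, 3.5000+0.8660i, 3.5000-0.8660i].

By linearity: DFT(5x + 4y) = 5·DFT(x) + 4·DFT(y)
= 5·[-7, 0.5000+0.8660i, 0.5000-0.8660i] + 4·[-4, 3.5000+0.8660i, 3.5000-0.8660i]

Computing element-wise:
Z[0] = 5·(-7) + 4·(-4) = -51
Z[1] = 5·(0.5000+0.8660i) + 4·(3.5000+0.8660i) = 16.5000+7.7940i
Z[2] = 5·(0.5000-0.8660i) + 4·(3.5000-0.8660i) = 16.5000-7.7940i

DFT(5x + 4y) = 5·X + 4·Y = [-51, 16.5000+7.7940i, 16.5000-7.7940i]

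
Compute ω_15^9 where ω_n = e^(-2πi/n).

ω_15^9 = e^(-2πi·9/15)
= cos(-2π·9/15) + i·sin(-2π·9/15)
= cos(-18π/15) + i·sin(-18π/15)

ω_15^9 = cos(-18π/15) + i·sin(-18π/15) = -0.8090+0.5878i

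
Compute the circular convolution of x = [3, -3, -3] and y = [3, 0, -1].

(x ⊛ y)[n] = Σ(m=0 to 2) x[m] · y[(n-m) mod 3]

Computing each output sample:
(x ⊛ y)[0] = 12
(x ⊛ y)[1] = -6
(x ⊛ y)[2] = -12

x ⊛ y = [12, -6, -12]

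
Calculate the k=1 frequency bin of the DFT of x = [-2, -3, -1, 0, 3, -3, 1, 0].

X[1] = Σ(n=0 to 7) x[n] · ω_8^(1n) where ω_8 = e^(-2πi/8)
= (-2)·ω_8^0 + (-3)·ω_8^1 + (-1)·ω_8^2 + (0)·ω_8^3 + (3)·ω_8^4 + (-3)·ω_8^5 + (1)·ω_8^6 + (0)·ω_8^7

X[1] = -5+2i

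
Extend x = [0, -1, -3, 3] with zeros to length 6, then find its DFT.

Original 4-point DFT: [-1, 3+4i, -5, 3-4i]
Zero-padded 6-point DFT provides frequency interpolation.

DFT_6([x, 0, ...]) = [-1, -2.0000+3.4641i, 5.0000-1.7321i, -5, 5.0000+1.7321i, -2.0000-3.4641i]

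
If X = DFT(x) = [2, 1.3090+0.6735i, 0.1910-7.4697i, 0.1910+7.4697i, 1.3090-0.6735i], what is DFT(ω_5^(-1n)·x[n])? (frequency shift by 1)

Modulation property: DFT(ω_5^(-1n)·x[n]) = X[(k-1) mod 5], so circularly shift X by 1 positions.

X[k-1] = [1.3090-0.6735i, 2, 1.3090+0.6735i, 0.1910-7.4697i, 0.1910+7.4697i]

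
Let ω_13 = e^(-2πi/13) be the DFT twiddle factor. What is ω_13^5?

ω_13^5 = e^(-2πi·5/13)
= cos(-2π·5/13) + i·sin(-2π·5/13)
= cos(-10π/13) + i·sin(-10π/13)

ω_13^5 = cos(-10π/13) + i·sin(-10π/13) = -0.7485-0.6631i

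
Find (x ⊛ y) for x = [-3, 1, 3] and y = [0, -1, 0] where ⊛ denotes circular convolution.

(x ⊛ y)[n] = Σ(m=0 to 2) x[m] · y[(n-m) mod 3]

Computing each output sample:
(x ⊛ y)[0] = -3
(x ⊛ y)[1] = 3
(x ⊛ y)[2] = -1

x ⊛ y = [-3, 3, -1]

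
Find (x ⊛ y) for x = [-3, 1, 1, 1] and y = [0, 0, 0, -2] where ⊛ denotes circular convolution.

(x ⊛ y)[n] = Σ(m=0 to 3) x[m] · y[(n-m) mod 4]

Computing each output sample:
(x ⊛ y)[0] = -2
(x ⊛ y)[1] = -2
(x ⊛ y)[2] = -2
(x ⊛ y)[3] = 6

x ⊛ y = [-2, -2, -2, 6]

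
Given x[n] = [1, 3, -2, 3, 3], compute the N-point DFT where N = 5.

X[k] = Σ(n=0 to 4) x[n] · ω_5^(nk)
where ω_5 = e^(-2πi/5)

Computing each X[k]:
X[0] = 8
X[1] = 2.0451+2.9389i
X[2] = -3.5451-4.7553i
X[3] = -3.5451+4.7553i
X[4] = 2.0451-2.9389i

X = [8, 2.0451+2.9389i, -3.5451-4.7553i, -3.5451+4.7553i, 2.0451-2.9389i]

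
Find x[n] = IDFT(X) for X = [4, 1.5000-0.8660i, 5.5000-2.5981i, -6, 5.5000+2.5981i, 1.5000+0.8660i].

x[n] = (1/6) Σ(k=0 to 5) X[k] · e^(2πikn/6)

Computing each x[n]:
x[0] = 2
x[1] = 2
x[2] = -2
x[3] = 3
x[4] = -1
x[5] = 0

x = [2, 2, -2, 3, -1, 0]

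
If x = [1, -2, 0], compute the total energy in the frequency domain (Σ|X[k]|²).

Parseval: Σ|x[n]|² = (1/N)Σ|X[k]|², so Σ|X[k]|² = N·Σ|x[n]|² = 3·5.0000

Σ|X[k]|² = N·Σ|x[n]|² = 3·5.0000 = 15.0000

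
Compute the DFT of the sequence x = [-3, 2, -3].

X[k] = Σ(n=0 to 2) x[n] · ω_3^(nk)
where ω_3 = e^(-2πi/3)

Computing each X[k]:
X[0] = -4
X[1] = -2.5000-4.3301i
X[2] = -2.5000+4.3301i

X = [-4, -2.5000-4.3301i, -2.5000+4.3301i]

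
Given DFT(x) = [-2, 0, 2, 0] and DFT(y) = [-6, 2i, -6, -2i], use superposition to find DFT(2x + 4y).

By linearity: DFT(2x + 4y) = 2·DFT(x) + 4·DFT(y)
= 2·[-2, 0, 2, 0] + 4·[-6, 2i, -6, -2i]

Computing element-wise:
Z[0] = 2·(-2) + 4·(-6) = -28
Z[1] = 2·(0) + 4·(2i) = 8i
Z[2] = 2·(2) + 4·(-6) = -20
Z[3] = 2·(0) + 4·(-2i) = -8i

DFT(2x + 4y) = 2·X + 4·Y = [-28, 8i, -20, -8i]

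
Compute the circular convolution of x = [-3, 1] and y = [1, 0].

(x ⊛ y)[n] = Σ(m=0 to 1) x[m] · y[(n-m) mod 2]

Computing each output sample:
(x ⊛ y)[0] = -3
(x ⊛ y)[1] = 1

x ⊛ y = [-3, 1]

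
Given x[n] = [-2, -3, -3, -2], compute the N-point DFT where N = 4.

X[k] = Σ(n=0 to 3) x[n] · ω_4^(nk)
where ω_4 = e^(-2πi/4)

Computing each X[k]:
X[0] = -10
X[1] = 1+1i
X[2] = 0
X[3] = 1-1i

X = [-10, 1+1i, 0, 1-1i]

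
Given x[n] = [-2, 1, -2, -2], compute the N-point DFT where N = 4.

X[k] = Σ(n=0 to 3) x[n] · ω_4^(nk)
where ω_4 = e^(-2πi/4)

Computing each X[k]:
X[0] = -5
X[1] = -3i
X[2] = -3
X[3] = 3i

X = [-5, -3i, -3, 3i]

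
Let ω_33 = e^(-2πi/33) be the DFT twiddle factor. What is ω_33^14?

ω_33^14 = e^(-2πi·14/33)
= cos(-2π·14/33) + i·sin(-2π·14/33)
= cos(-28π/33) + i·sin(-28π/33)

ω_33^14 = cos(-28π/33) + i·sin(-28π/33) = -0.8888-0.4582i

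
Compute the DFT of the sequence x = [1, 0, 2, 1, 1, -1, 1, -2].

X[k] = Σ(n=0 to 7) x[n] · ω_8^(nk)
where ω_8 = e^(-2πi/8)

Computing each X[k]:
X[0] = 3
X[1] = -1.4142-3.8284i
X[2] = -1
X[3] = 1.4142-1.8284i
X[4] = 7
X[5] = 1.4142+1.8284i
X[6] = -1
X[7] = -1.4142+3.8284i

X = [3, -1.4142-3.8284i, -1, 1.4142-1.8284i, 7, 1.4142+1.8284i, -1, -1.4142+3.8284i]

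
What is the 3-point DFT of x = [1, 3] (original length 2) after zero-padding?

Original 2-point DFT: [4, -2]
Zero-padded 3-point DFT provides frequency interpolation.

DFT_3([x, 0, ...]) = [4, -0.5000-2.5981i, -0.5000+2.5981i]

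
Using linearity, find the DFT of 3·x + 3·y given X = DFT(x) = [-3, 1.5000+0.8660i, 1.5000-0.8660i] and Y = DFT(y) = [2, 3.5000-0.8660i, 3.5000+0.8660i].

By linearity: DFT(3x + 3y) = 3·DFT(x) + 3·DFT(y)
= 3·[-3, 1.5000+0.8660i, 1.5000-0.8660i] + 3·[2, 3.5000-0.8660i, 3.5000+0.8660i]

Computing element-wise:
Z[0] = 3·(-3) + 3·(2) = -3
Z[1] = 3·(1.5000+0.8660i) + 3·(3.5000-0.8660i) = 15
Z[2] = 3·(1.5000-0.8660i) + 3·(3.5000+0.8660i) = 15

DFT(3x + 3y) = 3·X + 3·Y = [-3, 15, 15]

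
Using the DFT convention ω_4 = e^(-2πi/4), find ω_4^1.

ω_4^1 = e^(-2πi·1/4)
= cos(-2π·1/4) + i·sin(-2π·1/4)
= cos(-2π/4) + i·sin(-2π/4)

ω_4^1 = cos(-2π/4) + i·sin(-2π/4) = -1i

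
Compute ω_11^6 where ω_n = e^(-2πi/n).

ω_11^6 = e^(-2πi·6/11)
= cos(-2π·6/11) + i·sin(-2π·6/11)
= cos(-12π/11) + i·sin(-12π/11)

ω_11^6 = cos(-12π/11) + i·sin(-12π/11) = -0.9595+0.2817i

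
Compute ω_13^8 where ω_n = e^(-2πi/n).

ω_13^8 = e^(-2πi·8/13)
= cos(-2π·8/13) + i·sin(-2π·8/13)
= cos(-16π/13) + i·sin(-16π/13)

ω_13^8 = cos(-16π/13) + i·sin(-16π/13) = -0.7485+0.6631i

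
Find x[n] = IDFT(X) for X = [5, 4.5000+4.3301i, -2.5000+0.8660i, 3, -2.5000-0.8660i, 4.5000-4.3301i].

x[n] = (1/6) Σ(k=0 to 5) X[k] · e^(2πikn/6)

Computing each x[n]:
x[0] = 2
x[1] = 0
x[2] = 0
x[3] = -2
x[4] = 2
x[5] = 3

x = [2, 0, 0, -2, 2, 3]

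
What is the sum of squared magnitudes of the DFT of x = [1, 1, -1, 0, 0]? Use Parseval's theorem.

Parseval: Σ|x[n]|² = (1/N)Σ|X[k]|², so Σ|X[k]|² = N·Σ|x[n]|² = 5·3.0000

Σ|X[k]|² = N·Σ|x[n]|² = 5·3.0000 = 15.0000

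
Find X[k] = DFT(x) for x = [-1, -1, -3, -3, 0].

X[k] = Σ(n=0 to 4) x[n] · ω_5^(nk)
where ω_5 = e^(-2πi/5)

Computing each X[k]:
X[0] = -8
X[1] = 3.5451+0.9511i
X[2] = -2.0451+0.5878i
X[3] = -2.0451-0.5878i
X[4] = 3.5451-0.9511i

X = [-8, 3.5451+0.9511i, -2.0451+0.5878i, -2.0451-0.5878i, 3.5451-0.9511i]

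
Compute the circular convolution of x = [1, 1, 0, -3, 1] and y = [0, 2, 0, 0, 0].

(x ⊛ y)[n] = Σ(m=0 to 4) x[m] · y[(n-m) mod 5]

Computing each output sample:
(x ⊛ y)[0] = 2
(x ⊛ y)[1] = 2
(x ⊛ y)[2] = 2
(x ⊛ y)[3] = 0
(x ⊛ y)[4] = -6

x ⊛ y = [2, 2, 2, 0, -6]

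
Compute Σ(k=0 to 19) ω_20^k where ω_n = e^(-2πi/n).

Sum of all nth roots of unity equals 0 for n > 1 (geometric series with r ≠ 1).

0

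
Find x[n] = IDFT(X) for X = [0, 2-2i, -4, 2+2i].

x[n] = (1/4) Σ(k=0 to 3) X[k] · e^(2πikn/4)

Computing each x[n]:
x[0] = 0
x[1] = 2
x[2] = -2
x[3] = 0

x = [0, 2, -2, 0]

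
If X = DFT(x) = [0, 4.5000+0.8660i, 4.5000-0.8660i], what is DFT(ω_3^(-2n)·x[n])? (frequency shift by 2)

Modulation property: DFT(ω_3^(-2n)·x[n]) = X[(k-2) mod 3], so circularly shift X by 2 positions.

X[k-2] = [4.5000+0.8660i, 4.5000-0.8660i, 0]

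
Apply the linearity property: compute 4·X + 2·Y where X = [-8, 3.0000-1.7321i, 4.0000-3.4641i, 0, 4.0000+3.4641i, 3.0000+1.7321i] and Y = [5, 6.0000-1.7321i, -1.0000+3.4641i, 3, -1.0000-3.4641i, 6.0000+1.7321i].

By linearity: DFT(4x + 2y) = 4·DFT(x) + 2·DFT(y)
= 4·[-8, 3.0000-1.7321i, 4.0000-3.4641i, 0, 4.0000+3.4641i, 3.0000+1.7321i] + 2·[5, 6.0000-1.7321i, -1.0000+3.4641i, 3, -1.0000-3.4641i, 6.0000+1.7321i]

Computing element-wise:
Z[0] = 4·(-8) + 2·(5) = -22
Z[1] = 4·(3.0000-1.7321i) + 2·(6.0000-1.7321i) = 24.0000-10.3926i
Z[2] = 4·(4.0000-3.4641i) + 2·(-1.0000+3.4641i) = 14.0000-6.9282i
Z[3] = 4·(0) + 2·(3) = 6
Z[4] = 4·(4.0000+3.4641i) + 2·(-1.0000-3.4641i) = 14.0000+6.9282i
Z[5] = 4·(3.0000+1.7321i) + 2·(6.0000+1.7321i) = 24.0000+10.3926i

DFT(4x + 2y) = 4·X + 2·Y = [-22, 24.0000-10.3926i, 14.0000-6.9282i, 6, 14.0000+6.9282i, 24.0000+10.3926i]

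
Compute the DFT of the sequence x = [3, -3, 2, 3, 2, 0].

X[k] = Σ(n=0 to 5) x[n] · ω_6^(nk)
where ω_6 = e^(-2πi/6)

Computing each X[k]:
X[0] = 7
X[1] = -3.5000+2.5981i
X[2] = 5.5000+2.5981i
X[3] = 7
X[4] = 5.5000-2.5981i
X[5] = -3.5000-2.5981i

X = [7, -3.5000+2.5981i, 5.5000+2.5981i, 7, 5.5000-2.5981i, -3.5000-2.5981i]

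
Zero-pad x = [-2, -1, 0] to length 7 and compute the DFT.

Original 3-point DFT: [-3, -1.5000+0.8660i, -1.5000-0.8660i]
Zero-padded 7-point DFT provides frequency interpolation.

DFT_7([x, 0, ...]) = [-3, -2.6235+0.7818i, -1.7775+0.9749i, -1.0990+0.4339i, -1.0990-0.4339i, -1.7775-0.9749i, -2.6235-0.7818i]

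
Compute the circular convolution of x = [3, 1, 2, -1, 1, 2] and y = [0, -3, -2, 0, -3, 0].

(x ⊛ y)[n] = Σ(m=0 to 5) x[m] · y[(n-m) mod 6]

Computing each output sample:
(x ⊛ y)[0] = -14
(x ⊛ y)[1] = -10
(x ⊛ y)[2] = -12
(x ⊛ y)[3] = -14
(x ⊛ y)[4] = -10
(x ⊛ y)[5] = -4

x ⊛ y = [-14, -10, -12, -14, -10, -4]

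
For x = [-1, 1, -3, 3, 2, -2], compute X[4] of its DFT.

X[4] = Σ(n=0 to 5) x[n] · ω_6^(4n) where ω_6 = e^(-2πi/6)
= (-1)·ω_6^0 + (1)·ω_6^4 + (-3)·ω_6^8 + (3)·ω_6^12 + (2)·ω_6^16 + (-2)·ω_6^20

X[4] = 3.0000+6.9282i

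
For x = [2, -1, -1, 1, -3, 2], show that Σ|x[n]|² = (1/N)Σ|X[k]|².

Time domain:
Σ|x[n]|² = |2|² + |-1|² + |-1|² + |1|² + |-3|² + |2|² = 20.0000

Frequency domain:
(1/6)Σ|X[k]|² = (1/6)(|0|² + |3.5000+0.8660i|² + |4.5000+4.3301i|² + |-4|² + |4.5000-4.3301i|² + |3.5000-0.8660i|²) = (1/6)·120.0000 = 20.0000

Both sides agree, confirming Parseval's theorem.

Σ|x[n]|² = (1/N)Σ|X[k]|² = 20.0000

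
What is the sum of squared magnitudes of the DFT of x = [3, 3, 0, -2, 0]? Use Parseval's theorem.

Parseval: Σ|x[n]|² = (1/N)Σ|X[k]|², so Σ|X[k]|² = N·Σ|x[n]|² = 5·22.0000

Σ|X[k]|² = N·Σ|x[n]|² = 5·22.0000 = 110.0000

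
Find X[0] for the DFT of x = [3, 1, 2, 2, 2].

X[0] = Σ(n=0 to 4) x[n] · ω_5^0 = Σ x[n]
= (3) + (1) + (2) + (2) + (2)

X[0] = 10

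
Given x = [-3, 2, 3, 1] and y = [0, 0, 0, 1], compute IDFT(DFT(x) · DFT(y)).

(x ⊛ y)[n] = Σ(m=0 to 3) x[m] · y[(n-m) mod 4]

Computing each output sample:
(x ⊛ y)[0] = 2
(x ⊛ y)[1] = 3
(x ⊛ y)[2] = 1
(x ⊛ y)[3] = -3

x ⊛ y = [2, 3, 1, -3]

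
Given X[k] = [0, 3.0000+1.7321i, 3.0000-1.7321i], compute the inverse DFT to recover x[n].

x[n] = (1/3) Σ(k=0 to 2) X[k] · e^(2πikn/3)

Computing each x[n]:
x[0] = 2
x[1] = -2
x[2] = 0

x = [2, -2, 0]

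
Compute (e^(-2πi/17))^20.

Since ω_17^17 = 1, powers reduce modulo 17.
20 mod 17 = 3
So ω_17^20 = ω_17^3 = e^(-2πi·3/17)

ω_17^20 = ω_17^3 = 0.4457-0.8952i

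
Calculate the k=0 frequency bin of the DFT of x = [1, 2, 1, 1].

X[0] = Σ(n=0 to 3) x[n] · ω_4^0 = Σ x[n]
= (1) + (2) + (1) + (1)

X[0] = 5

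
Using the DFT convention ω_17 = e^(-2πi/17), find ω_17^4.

ω_17^4 = e^(-2πi·4/17)
= cos(-2π·4/17) + i·sin(-2π·4/17)
= cos(-8π/17) + i·sin(-8π/17)

ω_17^4 = cos(-8π/17) + i·sin(-8π/17) = 0.0923-0.9957i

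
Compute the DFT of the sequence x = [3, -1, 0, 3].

X[k] = Σ(n=0 to 3) x[n] · ω_4^(nk)
where ω_4 = e^(-2πi/4)

Computing each X[k]:
X[0] = 5
X[1] = 3+4i
X[2] = 1
X[3] = 3-4i

X = [5, 3+4i, 1, 3-4i]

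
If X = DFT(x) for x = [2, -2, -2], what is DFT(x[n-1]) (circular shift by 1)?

Time shift by 1: X_shifted[k] = ω_3^(1k) · X[k]
Shifted x = [-2, 2, -2]

DFT(x[n-1]) = [-2, -2.0000-3.4641i, -2.0000+3.4641i]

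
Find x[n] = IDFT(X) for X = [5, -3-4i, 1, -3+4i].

x[n] = (1/4) Σ(k=0 to 3) X[k] · e^(2πikn/4)

Computing each x[n]:
x[0] = 0
x[1] = 3
x[2] = 3
x[3] = -1

x = [0, 3, 3, -1]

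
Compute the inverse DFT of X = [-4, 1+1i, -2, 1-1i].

x[n] = (1/4) Σ(k=0 to 3) X[k] · e^(2πikn/4)

Computing each x[n]:
x[0] = -1
x[1] = -1
x[2] = -2
x[3] = 0

x = [-1, -1, -2, 0]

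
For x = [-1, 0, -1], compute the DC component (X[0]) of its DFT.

X[0] = Σ(n=0 to 2) x[n] · ω_3^0 = Σ x[n]
= (-1) + (0) + (-1)

X[0] = -2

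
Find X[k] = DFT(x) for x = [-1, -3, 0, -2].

X[k] = Σ(n=0 to 3) x[n] · ω_4^(nk)
where ω_4 = e^(-2πi/4)

Computing each X[k]:
X[0] = -6
X[1] = -1+1i
X[2] = 4
X[3] = -1-1i

X = [-6, -1+1i, 4, -1-1i]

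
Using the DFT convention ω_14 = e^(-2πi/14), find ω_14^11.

ω_14^11 = e^(-2πi·11/14)
= cos(-2π·11/14) + i·sin(-2π·11/14)
= cos(-22π/14) + i·sin(-22π/14)

ω_14^11 = cos(-22π/14) + i·sin(-22π/14) = 0.2225+0.9749i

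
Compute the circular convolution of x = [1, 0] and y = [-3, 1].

(x ⊛ y)[n] = Σ(m=0 to 1) x[m] · y[(n-m) mod 2]

Computing each output sample:
(x ⊛ y)[0] = -3
(x ⊛ y)[1] = 1

x ⊛ y = [-3, 1]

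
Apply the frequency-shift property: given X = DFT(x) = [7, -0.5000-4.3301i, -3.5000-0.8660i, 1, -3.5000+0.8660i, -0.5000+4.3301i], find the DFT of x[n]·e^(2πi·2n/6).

Modulation property: DFT(ω_6^(-2n)·x[n]) = X[(k-2) mod 6], so circularly shift X by 2 positions.

X[k-2] = [-3.5000+0.8660i, -0.5000+4.3301i, 7, -0.5000-4.3301i, -3.5000-0.8660i, 1]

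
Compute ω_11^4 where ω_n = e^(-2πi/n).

ω_11^4 = e^(-2πi·4/11)
= cos(-2π·4/11) + i·sin(-2π·4/11)
= cos(-8π/11) + i·sin(-8π/11)

ω_11^4 = cos(-8π/11) + i·sin(-8π/11) = -0.6549-0.7557i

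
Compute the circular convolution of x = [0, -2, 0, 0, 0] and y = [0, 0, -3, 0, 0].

(x ⊛ y)[n] = Σ(m=0 to 4) x[m] · y[(n-m) mod 5]

Computing each output sample:
(x ⊛ y)[0] = 0
(x ⊛ y)[1] = 0
(x ⊛ y)[2] = 0
(x ⊛ y)[3] = 6
(x ⊛ y)[4] = 0

x ⊛ y = [0, 0, 0, 6, 0]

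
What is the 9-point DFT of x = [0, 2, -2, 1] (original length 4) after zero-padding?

Original 4-point DFT: [1, 2-1i, -5, 2+1i]
Zero-padded 9-point DFT provides frequency interpolation.

DFT_9([x, 0, ...]) = [1, 0.6848-0.1820i, 1.7267-0.4195i, 1.0000-3.4641i, -3.9115-2.8356i, -3.9115+2.8356i, 1.0000+3.4641i, 1.7267+0.4195i, 0.6848+0.1820i]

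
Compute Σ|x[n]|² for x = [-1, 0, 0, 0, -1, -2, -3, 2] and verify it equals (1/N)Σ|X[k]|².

Time domain:
Σ|x[n]|² = |-1|² + |0|² + |0|² + |0|² + |-1|² + |-2|² + |-3|² + |2|² = 19.0000

Frequency domain:
(1/8)Σ|X[k]|² = (1/8)(|-5|² + |2.8284-3.0000i|² + |1+4i|² + |-2.8284+3.0000i|² + |-5|² + |-2.8284-3.0000i|² + |1-4i|² + |2.8284+3.0000i|²) = (1/8)·152.0000 = 19.0000

Both sides agree, confirming Parseval's theorem.

Σ|x[n]|² = (1/N)Σ|X[k]|² = 19.0000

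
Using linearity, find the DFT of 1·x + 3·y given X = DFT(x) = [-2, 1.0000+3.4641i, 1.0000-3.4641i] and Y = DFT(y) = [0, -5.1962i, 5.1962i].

By linearity: DFT(1x + 3y) = 1·DFT(x) + 3·DFT(y)
= 1·[-2, 1.0000+3.4641i, 1.0000-3.4641i] + 3·[0, -5.1962i, 5.1962i]

Computing element-wise:
Z[0] = 1·(-2) + 3·(0) = -2
Z[1] = 1·(1.0000+3.4641i) + 3·(-5.1962i) = 1.0000-12.1245i
Z[2] = 1·(1.0000-3.4641i) + 3·(5.1962i) = 1.0000+12.1245i

DFT(1x + 3y) = 1·X + 3·Y = [-2, 1.0000-12.1245i, 1.0000+12.1245i]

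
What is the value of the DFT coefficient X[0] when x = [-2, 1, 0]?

X[0] = Σ(n=0 to 2) x[n] · ω_3^0 = Σ x[n]
= (-2) + (1) + (0)

X[0] = -1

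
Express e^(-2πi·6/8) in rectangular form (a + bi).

ω_8^6 = e^(-2πi·6/8)
= cos(-2π·6/8) + i·sin(-2π·6/8)
= cos(-12π/8) + i·sin(-12π/8)

ω_8^6 = cos(-12π/8) + i·sin(-12π/8) = 1i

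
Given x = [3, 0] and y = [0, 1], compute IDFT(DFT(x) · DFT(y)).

(x ⊛ y)[n] = Σ(m=0 to 1) x[m] · y[(n-m) mod 2]

Computing each output sample:
(x ⊛ y)[0] = 0
(x ⊛ y)[1] = 3

x ⊛ y = [0, 3]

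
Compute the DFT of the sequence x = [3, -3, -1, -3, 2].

X[k] = Σ(n=0 to 4) x[n] · ω_5^(nk)
where ω_5 = e^(-2πi/5)

Computing each X[k]:
X[0] = -2
X[1] = 5.9271+3.5797i
X[2] = 2.5729+4.8410i
X[3] = 2.5729-4.8410i
X[4] = 5.9271-3.5797i

X = [-2, 5.9271+3.5797i, 2.5729+4.8410i, 2.5729-4.8410i, 5.9271-3.5797i]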